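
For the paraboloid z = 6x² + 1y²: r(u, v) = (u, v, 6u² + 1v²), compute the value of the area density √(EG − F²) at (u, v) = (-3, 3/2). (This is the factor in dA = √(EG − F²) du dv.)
√(EG − F²)|_{(-3, 3/2)} = sqrt(1306)

E = 144*u^2 + 1, F = 24*u*v, G = 4*v^2 + 1, so EG − F² = 144*u^2 + 4*v^2 + 1. Taking the positive square root: √(EG − F²) = sqrt(144*u^2 + 4*v^2 + 1). At (u, v) = (-3, 3/2): sqrt(1306).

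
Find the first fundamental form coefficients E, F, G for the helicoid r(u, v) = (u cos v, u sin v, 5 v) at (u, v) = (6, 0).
E = 1;  F = 0;  G = 61

Partials: r_u = (cos(v), sin(v), 0), r_v = (-u*sin(v), u*cos(v), 5). As functions of (u, v):
  E = r_u · r_u = 1,
  F = r_u · r_v = 0,
  G = r_v · r_v = u^2 + 25.
Evaluating at (u, v) = (6, 0): E = 1, F = 0, G = 61.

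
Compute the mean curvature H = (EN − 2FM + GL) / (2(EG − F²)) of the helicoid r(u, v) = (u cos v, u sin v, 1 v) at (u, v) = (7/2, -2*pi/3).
H = 0

With E = 1, F = 0, G = u^2 + 1, L = 0, M = -1/sqrt(u^2 + 1), N = 0, assemble
  H = (EN − 2FM + GL) / (2(EG − F²)) = 0.
At (u, v) = (7/2, -2*pi/3): H = 0.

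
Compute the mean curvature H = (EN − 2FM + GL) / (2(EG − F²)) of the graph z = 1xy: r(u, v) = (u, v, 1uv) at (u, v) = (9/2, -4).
H = 144*sqrt(149)/22201

With E = v^2 + 1, F = u*v, G = u^2 + 1, L = 0, M = 1/sqrt(u^2 + v^2 + 1), N = 0, assemble
  H = (EN − 2FM + GL) / (2(EG − F²)) = -u*v/(u^2 + v^2 + 1)^(3/2).
At (u, v) = (9/2, -4): H = 144*sqrt(149)/22201.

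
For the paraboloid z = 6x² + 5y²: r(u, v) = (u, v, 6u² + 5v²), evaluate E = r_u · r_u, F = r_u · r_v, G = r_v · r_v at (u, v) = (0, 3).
E = 1;  F = 0;  G = 901

Partials: r_u = (1, 0, 12*u), r_v = (0, 1, 10*v). As functions of (u, v):
  E = r_u · r_u = 144*u^2 + 1,
  F = r_u · r_v = 120*u*v,
  G = r_v · r_v = 100*v^2 + 1.
Evaluating at (u, v) = (0, 3): E = 1, F = 0, G = 901.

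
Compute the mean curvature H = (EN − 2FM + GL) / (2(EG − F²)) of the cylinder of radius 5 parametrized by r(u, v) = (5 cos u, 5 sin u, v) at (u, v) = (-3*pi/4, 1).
H = -1/10

With E = 25, F = 0, G = 1, L = -5, M = 0, N = 0, assemble
  H = (EN − 2FM + GL) / (2(EG − F²)) = -1/10.
At (u, v) = (-3*pi/4, 1): H = -1/10.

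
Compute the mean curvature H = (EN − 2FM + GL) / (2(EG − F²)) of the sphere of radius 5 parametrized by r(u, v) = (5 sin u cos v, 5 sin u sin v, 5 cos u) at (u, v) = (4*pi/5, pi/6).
H = -1/5

With E = 25, F = 0, G = 25*sin(u)^2, L = -5*sin(u)/Abs(sin(u)), M = 0, N = -5*sin(u)^3/Abs(sin(u)), assemble
  H = (EN − 2FM + GL) / (2(EG − F²)) = -sin(u)/(5*Abs(sin(u))).
At (u, v) = (4*pi/5, pi/6): H = -1/5.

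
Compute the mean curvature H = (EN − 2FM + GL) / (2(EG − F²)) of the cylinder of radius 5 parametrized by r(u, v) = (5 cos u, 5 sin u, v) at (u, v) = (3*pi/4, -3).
H = -1/10

With E = 25, F = 0, G = 1, L = -5, M = 0, N = 0, assemble
  H = (EN − 2FM + GL) / (2(EG − F²)) = -1/10.
At (u, v) = (3*pi/4, -3): H = -1/10.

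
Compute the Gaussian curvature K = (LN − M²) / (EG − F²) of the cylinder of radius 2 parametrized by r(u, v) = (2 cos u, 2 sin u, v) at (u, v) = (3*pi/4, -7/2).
K = 0

Coefficients of the first fundamental form: E = 4, F = 0, G = 1.
Coefficients of the second fundamental form: L = -2, M = 0, N = 0.
Assemble K = (LN − M²)/(EG − F²) = 0. At (u, v) = (3*pi/4, -7/2): K = 0.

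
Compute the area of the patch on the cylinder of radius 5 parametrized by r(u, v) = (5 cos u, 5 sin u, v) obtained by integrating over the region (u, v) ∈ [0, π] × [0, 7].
Area = 35*pi

Area = ∫∫ √(EG − F²) du dv with √(EG − F²) = 5. Integrating over [0, π] × [0, 7] gives 35*pi.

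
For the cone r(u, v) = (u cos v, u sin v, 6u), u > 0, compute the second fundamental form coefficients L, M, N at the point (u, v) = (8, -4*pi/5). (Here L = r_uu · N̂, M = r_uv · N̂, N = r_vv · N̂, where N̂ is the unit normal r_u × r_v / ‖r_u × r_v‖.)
L = 0;  M = 0;  N = 48*sqrt(37)/37

Compute the unit normal N̂(u, v) = (-6*sqrt(37)*u*cos(v)/(37*Abs(u)), -6*sqrt(37)*u*sin(v)/(37*Abs(u)), sqrt(37)*u/(37*Abs(u))), and the second partials r_uu, r_uv, r_vv. Take dot products:
  L(u, v) = r_uu · N̂ = 0,
  M(u, v) = r_uv · N̂ = 0,
  N(u, v) = r_vv · N̂ = 6*sqrt(37)*u^2/(37*Abs(u)).
Evaluating at (u, v) = (8, -4*pi/5):
  L = 0, M = 0, N = 48*sqrt(37)/37.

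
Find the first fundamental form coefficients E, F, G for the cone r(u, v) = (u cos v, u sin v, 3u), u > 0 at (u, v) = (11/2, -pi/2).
E = 10;  F = 0;  G = 121/4

Partials: r_u = (cos(v), sin(v), 3), r_v = (-u*sin(v), u*cos(v), 0). As functions of (u, v):
  E = r_u · r_u = 10,
  F = r_u · r_v = 0,
  G = r_v · r_v = u^2.
Evaluating at (u, v) = (11/2, -pi/2): E = 10, F = 0, G = 121/4.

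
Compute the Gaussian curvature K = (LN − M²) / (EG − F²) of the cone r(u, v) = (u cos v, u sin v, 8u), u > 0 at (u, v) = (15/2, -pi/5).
K = 0

Coefficients of the first fundamental form: E = 65, F = 0, G = u^2.
Coefficients of the second fundamental form: L = 0, M = 0, N = 8*sqrt(65)*u^2/(65*Abs(u)).
Assemble K = (LN − M²)/(EG − F²) = 0. At (u, v) = (15/2, -pi/5): K = 0.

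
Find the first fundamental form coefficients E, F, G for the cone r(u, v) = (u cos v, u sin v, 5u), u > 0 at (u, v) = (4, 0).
E = 26;  F = 0;  G = 16

Partials: r_u = (cos(v), sin(v), 5), r_v = (-u*sin(v), u*cos(v), 0). As functions of (u, v):
  E = r_u · r_u = 26,
  F = r_u · r_v = 0,
  G = r_v · r_v = u^2.
Evaluating at (u, v) = (4, 0): E = 26, F = 0, G = 16.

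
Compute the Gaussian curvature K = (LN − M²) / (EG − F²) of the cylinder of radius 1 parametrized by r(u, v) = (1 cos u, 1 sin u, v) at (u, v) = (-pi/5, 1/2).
K = 0

Coefficients of the first fundamental form: E = 1, F = 0, G = 1.
Coefficients of the second fundamental form: L = -1, M = 0, N = 0.
Assemble K = (LN − M²)/(EG − F²) = 0. At (u, v) = (-pi/5, 1/2): K = 0.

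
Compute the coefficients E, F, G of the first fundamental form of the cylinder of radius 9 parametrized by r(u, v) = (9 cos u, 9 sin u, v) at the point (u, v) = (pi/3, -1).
E = 81;  F = 0;  G = 1

Partials: r_u = (-9*sin(u), 9*cos(u), 0), r_v = (0, 0, 1). As functions of (u, v):
  E = r_u · r_u = 81,
  F = r_u · r_v = 0,
  G = r_v · r_v = 1.
Evaluating at (u, v) = (pi/3, -1): E = 81, F = 0, G = 1.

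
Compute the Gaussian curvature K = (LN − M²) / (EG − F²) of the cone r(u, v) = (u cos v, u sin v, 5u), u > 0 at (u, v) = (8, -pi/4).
K = 0

Coefficients of the first fundamental form: E = 26, F = 0, G = u^2.
Coefficients of the second fundamental form: L = 0, M = 0, N = 5*sqrt(26)*u^2/(26*Abs(u)).
Assemble K = (LN − M²)/(EG − F²) = 0. At (u, v) = (8, -pi/4): K = 0.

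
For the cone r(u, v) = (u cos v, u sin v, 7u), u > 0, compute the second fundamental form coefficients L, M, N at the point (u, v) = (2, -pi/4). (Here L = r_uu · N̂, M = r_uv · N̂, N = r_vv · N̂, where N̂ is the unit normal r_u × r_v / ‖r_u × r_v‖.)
L = 0;  M = 0;  N = 7*sqrt(2)/5

Compute the unit normal N̂(u, v) = (-7*sqrt(2)*u*cos(v)/(10*Abs(u)), -7*sqrt(2)*u*sin(v)/(10*Abs(u)), sqrt(2)*u/(10*Abs(u))), and the second partials r_uu, r_uv, r_vv. Take dot products:
  L(u, v) = r_uu · N̂ = 0,
  M(u, v) = r_uv · N̂ = 0,
  N(u, v) = r_vv · N̂ = 7*sqrt(2)*u^2/(10*Abs(u)).
Evaluating at (u, v) = (2, -pi/4):
  L = 0, M = 0, N = 7*sqrt(2)/5.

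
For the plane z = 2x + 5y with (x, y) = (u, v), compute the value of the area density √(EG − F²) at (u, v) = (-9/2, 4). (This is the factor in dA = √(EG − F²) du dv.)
√(EG − F²)|_{(-9/2, 4)} = sqrt(30)

E = 5, F = 10, G = 26, so EG − F² = 30. Taking the positive square root: √(EG − F²) = sqrt(30). At (u, v) = (-9/2, 4): sqrt(30).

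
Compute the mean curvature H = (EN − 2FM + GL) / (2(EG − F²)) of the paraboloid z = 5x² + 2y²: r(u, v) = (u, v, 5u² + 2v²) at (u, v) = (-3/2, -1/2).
H = 477*sqrt(230)/52900

With E = 100*u^2 + 1, F = 40*u*v, G = 16*v^2 + 1, L = 10/sqrt(100*u^2 + 16*v^2 + 1), M = 0, N = 4/sqrt(100*u^2 + 16*v^2 + 1), assemble
  H = (EN − 2FM + GL) / (2(EG − F²)) = (200*u^2 + 80*v^2 + 7)/(100*u^2 + 16*v^2 + 1)^(3/2).
At (u, v) = (-3/2, -1/2): H = 477*sqrt(230)/52900.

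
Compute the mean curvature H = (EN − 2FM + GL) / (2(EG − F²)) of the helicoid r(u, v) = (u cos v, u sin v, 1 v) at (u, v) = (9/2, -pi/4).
H = 0

With E = 1, F = 0, G = u^2 + 1, L = 0, M = -1/sqrt(u^2 + 1), N = 0, assemble
  H = (EN − 2FM + GL) / (2(EG − F²)) = 0.
At (u, v) = (9/2, -pi/4): H = 0.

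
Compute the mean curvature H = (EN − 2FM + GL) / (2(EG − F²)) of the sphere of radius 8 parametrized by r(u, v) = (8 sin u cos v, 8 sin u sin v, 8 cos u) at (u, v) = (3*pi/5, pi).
H = -1/8

With E = 64, F = 0, G = 64*sin(u)^2, L = -8*sin(u)/Abs(sin(u)), M = 0, N = -8*sin(u)^3/Abs(sin(u)), assemble
  H = (EN − 2FM + GL) / (2(EG − F²)) = -sin(u)/(8*Abs(sin(u))).
At (u, v) = (3*pi/5, pi): H = -1/8.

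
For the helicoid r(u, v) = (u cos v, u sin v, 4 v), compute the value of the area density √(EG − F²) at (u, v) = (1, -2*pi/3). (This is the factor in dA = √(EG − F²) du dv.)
√(EG − F²)|_{(1, -2*pi/3)} = sqrt(17)

E = 1, F = 0, G = u^2 + 16, so EG − F² = u^2 + 16. Taking the positive square root: √(EG − F²) = sqrt(u^2 + 16). At (u, v) = (1, -2*pi/3): sqrt(17).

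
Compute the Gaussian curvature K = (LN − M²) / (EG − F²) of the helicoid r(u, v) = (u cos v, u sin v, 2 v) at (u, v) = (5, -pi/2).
K = -4/841

Coefficients of the first fundamental form: E = 1, F = 0, G = u^2 + 4.
Coefficients of the second fundamental form: L = 0, M = -2/sqrt(u^2 + 4), N = 0.
Assemble K = (LN − M²)/(EG − F²) = -4/(u^2 + 4)^2. At (u, v) = (5, -pi/2): K = -4/841.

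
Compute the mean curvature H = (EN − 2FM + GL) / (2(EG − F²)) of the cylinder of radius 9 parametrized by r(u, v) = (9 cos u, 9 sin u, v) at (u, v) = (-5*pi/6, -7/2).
H = -1/18

With E = 81, F = 0, G = 1, L = -9, M = 0, N = 0, assemble
  H = (EN − 2FM + GL) / (2(EG − F²)) = -1/18.
At (u, v) = (-5*pi/6, -7/2): H = -1/18.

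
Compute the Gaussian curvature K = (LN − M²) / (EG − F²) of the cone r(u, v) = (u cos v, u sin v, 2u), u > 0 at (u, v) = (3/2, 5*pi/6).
K = 0

Coefficients of the first fundamental form: E = 5, F = 0, G = u^2.
Coefficients of the second fundamental form: L = 0, M = 0, N = 2*sqrt(5)*u^2/(5*Abs(u)).
Assemble K = (LN − M²)/(EG − F²) = 0. At (u, v) = (3/2, 5*pi/6): K = 0.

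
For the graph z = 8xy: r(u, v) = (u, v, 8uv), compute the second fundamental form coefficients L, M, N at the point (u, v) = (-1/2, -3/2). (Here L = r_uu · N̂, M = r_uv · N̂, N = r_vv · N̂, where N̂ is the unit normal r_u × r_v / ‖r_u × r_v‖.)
L = 0;  M = 8*sqrt(161)/161;  N = 0

Compute the unit normal N̂(u, v) = (-8*v/sqrt(64*u^2 + 64*v^2 + 1), -8*u/sqrt(64*u^2 + 64*v^2 + 1), 1/sqrt(64*u^2 + 64*v^2 + 1)), and the second partials r_uu, r_uv, r_vv. Take dot products:
  L(u, v) = r_uu · N̂ = 0,
  M(u, v) = r_uv · N̂ = 8/sqrt(64*u^2 + 64*v^2 + 1),
  N(u, v) = r_vv · N̂ = 0.
Evaluating at (u, v) = (-1/2, -3/2):
  L = 0, M = 8*sqrt(161)/161, N = 0.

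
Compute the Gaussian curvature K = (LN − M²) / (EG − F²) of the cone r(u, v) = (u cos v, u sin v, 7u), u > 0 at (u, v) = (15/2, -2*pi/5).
K = 0

Coefficients of the first fundamental form: E = 50, F = 0, G = u^2.
Coefficients of the second fundamental form: L = 0, M = 0, N = 7*sqrt(2)*u^2/(10*Abs(u)).
Assemble K = (LN − M²)/(EG − F²) = 0. At (u, v) = (15/2, -2*pi/5): K = 0.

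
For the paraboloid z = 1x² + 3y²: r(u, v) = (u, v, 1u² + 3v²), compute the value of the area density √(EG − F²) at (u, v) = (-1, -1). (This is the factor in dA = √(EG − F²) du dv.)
√(EG − F²)|_{(-1, -1)} = sqrt(41)

E = 4*u^2 + 1, F = 12*u*v, G = 36*v^2 + 1, so EG − F² = 4*u^2 + 36*v^2 + 1. Taking the positive square root: √(EG − F²) = sqrt(4*u^2 + 36*v^2 + 1). At (u, v) = (-1, -1): sqrt(41).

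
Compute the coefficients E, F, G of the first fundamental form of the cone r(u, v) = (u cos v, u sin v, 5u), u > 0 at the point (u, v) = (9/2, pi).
E = 26;  F = 0;  G = 81/4

Partials: r_u = (cos(v), sin(v), 5), r_v = (-u*sin(v), u*cos(v), 0). As functions of (u, v):
  E = r_u · r_u = 26,
  F = r_u · r_v = 0,
  G = r_v · r_v = u^2.
Evaluating at (u, v) = (9/2, pi): E = 26, F = 0, G = 81/4.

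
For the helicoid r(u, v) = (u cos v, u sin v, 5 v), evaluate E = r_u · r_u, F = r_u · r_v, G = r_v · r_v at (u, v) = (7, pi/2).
E = 1;  F = 0;  G = 74

Partials: r_u = (cos(v), sin(v), 0), r_v = (-u*sin(v), u*cos(v), 5). As functions of (u, v):
  E = r_u · r_u = 1,
  F = r_u · r_v = 0,
  G = r_v · r_v = u^2 + 25.
Evaluating at (u, v) = (7, pi/2): E = 1, F = 0, G = 74.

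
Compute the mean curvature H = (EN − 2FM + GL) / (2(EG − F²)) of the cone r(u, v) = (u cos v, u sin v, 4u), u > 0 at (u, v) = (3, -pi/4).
H = 2*sqrt(17)/51

With E = 17, F = 0, G = u^2, L = 0, M = 0, N = 4*sqrt(17)*u^2/(17*Abs(u)), assemble
  H = (EN − 2FM + GL) / (2(EG − F²)) = 2*sqrt(17)/(17*Abs(u)).
At (u, v) = (3, -pi/4): H = 2*sqrt(17)/51.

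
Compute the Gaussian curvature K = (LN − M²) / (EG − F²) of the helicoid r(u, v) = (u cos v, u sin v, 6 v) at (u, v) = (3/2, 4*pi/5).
K = -64/2601

Coefficients of the first fundamental form: E = 1, F = 0, G = u^2 + 36.
Coefficients of the second fundamental form: L = 0, M = -6/sqrt(u^2 + 36), N = 0.
Assemble K = (LN − M²)/(EG − F²) = -36/(u^2 + 36)^2. At (u, v) = (3/2, 4*pi/5): K = -64/2601.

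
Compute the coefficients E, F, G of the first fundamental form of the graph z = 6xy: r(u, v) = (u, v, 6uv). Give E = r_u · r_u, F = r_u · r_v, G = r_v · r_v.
E = 36*v^2 + 1;  F = 36*u*v;  G = 36*u^2 + 1

Compute partials: r_u = (1, 0, 6*v), r_v = (0, 1, 6*u). Then
  E = r_u · r_u = 36*v^2 + 1,
  F = r_u · r_v = 36*u*v,
  G = r_v · r_v = 36*u^2 + 1.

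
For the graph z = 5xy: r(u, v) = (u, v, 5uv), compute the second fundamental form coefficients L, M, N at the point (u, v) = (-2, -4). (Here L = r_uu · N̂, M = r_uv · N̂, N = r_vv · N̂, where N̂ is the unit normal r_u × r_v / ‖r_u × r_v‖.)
L = 0;  M = 5*sqrt(501)/501;  N = 0

Compute the unit normal N̂(u, v) = (-5*v/sqrt(25*u^2 + 25*v^2 + 1), -5*u/sqrt(25*u^2 + 25*v^2 + 1), 1/sqrt(25*u^2 + 25*v^2 + 1)), and the second partials r_uu, r_uv, r_vv. Take dot products:
  L(u, v) = r_uu · N̂ = 0,
  M(u, v) = r_uv · N̂ = 5/sqrt(25*u^2 + 25*v^2 + 1),
  N(u, v) = r_vv · N̂ = 0.
Evaluating at (u, v) = (-2, -4):
  L = 0, M = 5*sqrt(501)/501, N = 0.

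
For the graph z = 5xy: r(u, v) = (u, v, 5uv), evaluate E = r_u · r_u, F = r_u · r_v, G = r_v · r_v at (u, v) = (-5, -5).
E = 626;  F = 625;  G = 626

Partials: r_u = (1, 0, 5*v), r_v = (0, 1, 5*u). As functions of (u, v):
  E = r_u · r_u = 25*v^2 + 1,
  F = r_u · r_v = 25*u*v,
  G = r_v · r_v = 25*u^2 + 1.
Evaluating at (u, v) = (-5, -5): E = 626, F = 625, G = 626.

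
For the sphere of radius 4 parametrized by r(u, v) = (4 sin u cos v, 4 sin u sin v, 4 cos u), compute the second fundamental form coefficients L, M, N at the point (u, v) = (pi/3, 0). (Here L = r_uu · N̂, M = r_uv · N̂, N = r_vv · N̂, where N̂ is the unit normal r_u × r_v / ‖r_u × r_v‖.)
L = -4;  M = 0;  N = -3

Compute the unit normal N̂(u, v) = (sin(u)^2*cos(v)/Abs(sin(u)), sin(u)^2*sin(v)/Abs(sin(u)), sin(2*u)/(2*Abs(sin(u)))), and the second partials r_uu, r_uv, r_vv. Take dot products:
  L(u, v) = r_uu · N̂ = -4*sin(u)/Abs(sin(u)),
  M(u, v) = r_uv · N̂ = 0,
  N(u, v) = r_vv · N̂ = -4*sin(u)^3/Abs(sin(u)).
Evaluating at (u, v) = (pi/3, 0):
  L = -4, M = 0, N = -3.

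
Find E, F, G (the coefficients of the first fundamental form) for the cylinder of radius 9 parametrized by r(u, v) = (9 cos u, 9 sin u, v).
E = 81;  F = 0;  G = 1

Compute partials: r_u = (-9*sin(u), 9*cos(u), 0), r_v = (0, 0, 1). Then
  E = r_u · r_u = 81,
  F = r_u · r_v = 0,
  G = r_v · r_v = 1.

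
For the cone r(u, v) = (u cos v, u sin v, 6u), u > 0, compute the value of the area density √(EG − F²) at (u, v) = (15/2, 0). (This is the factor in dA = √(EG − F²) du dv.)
√(EG − F²)|_{(15/2, 0)} = 15*sqrt(37)/2

E = 37, F = 0, G = u^2, so EG − F² = 37*u^2. Taking the positive square root: √(EG − F²) = sqrt(37)*Abs(u). At (u, v) = (15/2, 0): 15*sqrt(37)/2.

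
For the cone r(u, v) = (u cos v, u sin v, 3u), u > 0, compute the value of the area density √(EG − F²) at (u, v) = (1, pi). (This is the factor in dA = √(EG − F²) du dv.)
√(EG − F²)|_{(1, pi)} = sqrt(10)

E = 10, F = 0, G = u^2, so EG − F² = 10*u^2. Taking the positive square root: √(EG − F²) = sqrt(10)*Abs(u). At (u, v) = (1, pi): sqrt(10).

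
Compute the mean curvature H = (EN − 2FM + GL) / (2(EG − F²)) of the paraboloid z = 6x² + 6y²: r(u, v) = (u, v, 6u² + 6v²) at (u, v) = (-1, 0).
H = 876*sqrt(145)/21025

With E = 144*u^2 + 1, F = 144*u*v, G = 144*v^2 + 1, L = 12/sqrt(144*u^2 + 144*v^2 + 1), M = 0, N = 12/sqrt(144*u^2 + 144*v^2 + 1), assemble
  H = (EN − 2FM + GL) / (2(EG − F²)) = 12*(72*u^2 + 72*v^2 + 1)/(144*u^2 + 144*v^2 + 1)^(3/2).
At (u, v) = (-1, 0): H = 876*sqrt(145)/21025.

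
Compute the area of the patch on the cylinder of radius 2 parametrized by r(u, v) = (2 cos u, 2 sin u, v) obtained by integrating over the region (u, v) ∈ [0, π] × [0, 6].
Area = 12*pi

Area = ∫∫ √(EG − F²) du dv with √(EG − F²) = 2. Integrating over [0, π] × [0, 6] gives 12*pi.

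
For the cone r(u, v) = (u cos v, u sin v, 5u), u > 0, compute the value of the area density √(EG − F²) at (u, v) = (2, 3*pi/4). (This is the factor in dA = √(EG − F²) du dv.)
√(EG − F²)|_{(2, 3*pi/4)} = 2*sqrt(26)

E = 26, F = 0, G = u^2, so EG − F² = 26*u^2. Taking the positive square root: √(EG − F²) = sqrt(26)*Abs(u). At (u, v) = (2, 3*pi/4): 2*sqrt(26).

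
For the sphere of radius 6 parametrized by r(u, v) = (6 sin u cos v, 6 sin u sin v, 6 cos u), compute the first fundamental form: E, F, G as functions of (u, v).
E = 36;  F = 0;  G = 36*sin(u)^2

Compute partials: r_u = (6*cos(u)*cos(v), 6*sin(v)*cos(u), -6*sin(u)), r_v = (-6*sin(u)*sin(v), 6*sin(u)*cos(v), 0). Then
  E = r_u · r_u = 36,
  F = r_u · r_v = 0,
  G = r_v · r_v = 36*sin(u)^2.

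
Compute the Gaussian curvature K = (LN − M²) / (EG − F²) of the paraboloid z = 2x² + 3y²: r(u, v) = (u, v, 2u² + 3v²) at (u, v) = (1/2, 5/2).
K = 6/13225

Coefficients of the first fundamental form: E = 16*u^2 + 1, F = 24*u*v, G = 36*v^2 + 1.
Coefficients of the second fundamental form: L = 4/sqrt(16*u^2 + 36*v^2 + 1), M = 0, N = 6/sqrt(16*u^2 + 36*v^2 + 1).
Assemble K = (LN − M²)/(EG − F²) = 24/(256*u^4 + 1152*u^2*v^2 + 32*u^2 + 1296*v^4 + 72*v^2 + 1). At (u, v) = (1/2, 5/2): K = 6/13225.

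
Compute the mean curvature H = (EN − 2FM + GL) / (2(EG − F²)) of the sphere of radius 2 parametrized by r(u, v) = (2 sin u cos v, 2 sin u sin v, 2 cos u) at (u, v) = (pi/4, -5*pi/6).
H = -1/2

With E = 4, F = 0, G = 4*sin(u)^2, L = -2*sin(u)/Abs(sin(u)), M = 0, N = -2*sin(u)^3/Abs(sin(u)), assemble
  H = (EN − 2FM + GL) / (2(EG − F²)) = -sin(u)/(2*Abs(sin(u))).
At (u, v) = (pi/4, -5*pi/6): H = -1/2.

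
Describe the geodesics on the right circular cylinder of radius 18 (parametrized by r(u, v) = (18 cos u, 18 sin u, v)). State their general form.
The cylinder is flat (K = 0) and locally isometric to the plane via the development (u, v) ↦ (18 u, v). Geodesics are the pre-images of straight lines: circles (v constant), vertical lines (u constant), and helices (v = c · u + d) for constants c, d.

A right cylinder has E = 18², F = 0, G = 1, so EG − F² = 18², and L = −18, M = N = 0, giving K = (LN − M²)/(EG − F²) = 0 everywhere. A flat surface is locally isometric to the Euclidean plane via the map (u, v) ↦ (18 u, v). Straight lines in the (x̃, ỹ) plane pull back to: (a) horizontal circles (v = const), (b) vertical generators (u = const), and (c) helices (18 u tan θ = v, i.e. v = c · u + d).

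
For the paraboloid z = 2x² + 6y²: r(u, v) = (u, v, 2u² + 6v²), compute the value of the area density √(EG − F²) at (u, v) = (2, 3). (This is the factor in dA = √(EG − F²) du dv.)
√(EG − F²)|_{(2, 3)} = sqrt(1361)

E = 16*u^2 + 1, F = 48*u*v, G = 144*v^2 + 1, so EG − F² = 16*u^2 + 144*v^2 + 1. Taking the positive square root: √(EG − F²) = sqrt(16*u^2 + 144*v^2 + 1). At (u, v) = (2, 3): sqrt(1361).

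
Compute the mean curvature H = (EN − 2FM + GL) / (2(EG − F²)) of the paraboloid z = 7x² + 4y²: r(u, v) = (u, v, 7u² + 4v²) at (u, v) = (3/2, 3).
H = 5807*sqrt(1018)/1036324

With E = 196*u^2 + 1, F = 112*u*v, G = 64*v^2 + 1, L = 14/sqrt(196*u^2 + 64*v^2 + 1), M = 0, N = 8/sqrt(196*u^2 + 64*v^2 + 1), assemble
  H = (EN − 2FM + GL) / (2(EG − F²)) = (784*u^2 + 448*v^2 + 11)/(196*u^2 + 64*v^2 + 1)^(3/2).
At (u, v) = (3/2, 3): H = 5807*sqrt(1018)/1036324.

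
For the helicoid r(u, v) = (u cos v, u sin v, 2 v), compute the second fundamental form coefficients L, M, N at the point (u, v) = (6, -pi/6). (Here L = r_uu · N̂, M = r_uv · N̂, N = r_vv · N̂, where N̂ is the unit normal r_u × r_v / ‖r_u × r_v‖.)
L = 0;  M = -sqrt(10)/10;  N = 0

Compute the unit normal N̂(u, v) = (2*sin(v)/sqrt(u^2 + 4), -2*cos(v)/sqrt(u^2 + 4), u/sqrt(u^2 + 4)), and the second partials r_uu, r_uv, r_vv. Take dot products:
  L(u, v) = r_uu · N̂ = 0,
  M(u, v) = r_uv · N̂ = -2/sqrt(u^2 + 4),
  N(u, v) = r_vv · N̂ = 0.
Evaluating at (u, v) = (6, -pi/6):
  L = 0, M = -sqrt(10)/10, N = 0.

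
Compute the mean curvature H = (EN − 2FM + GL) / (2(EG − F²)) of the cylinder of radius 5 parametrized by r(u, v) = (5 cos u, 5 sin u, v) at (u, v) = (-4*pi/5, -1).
H = -1/10

With E = 25, F = 0, G = 1, L = -5, M = 0, N = 0, assemble
  H = (EN − 2FM + GL) / (2(EG − F²)) = -1/10.
At (u, v) = (-4*pi/5, -1): H = -1/10.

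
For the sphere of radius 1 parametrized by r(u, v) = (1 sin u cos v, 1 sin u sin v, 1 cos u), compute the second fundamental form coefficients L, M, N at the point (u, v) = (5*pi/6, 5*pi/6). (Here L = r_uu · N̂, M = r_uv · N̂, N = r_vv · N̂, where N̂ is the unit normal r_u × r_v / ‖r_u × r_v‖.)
L = -1;  M = 0;  N = -1/4

Compute the unit normal N̂(u, v) = (sin(u)^2*cos(v)/Abs(sin(u)), sin(u)^2*sin(v)/Abs(sin(u)), sin(2*u)/(2*Abs(sin(u)))), and the second partials r_uu, r_uv, r_vv. Take dot products:
  L(u, v) = r_uu · N̂ = -sin(u)/Abs(sin(u)),
  M(u, v) = r_uv · N̂ = 0,
  N(u, v) = r_vv · N̂ = -sin(u)^3/Abs(sin(u)).
Evaluating at (u, v) = (5*pi/6, 5*pi/6):
  L = -1, M = 0, N = -1/4.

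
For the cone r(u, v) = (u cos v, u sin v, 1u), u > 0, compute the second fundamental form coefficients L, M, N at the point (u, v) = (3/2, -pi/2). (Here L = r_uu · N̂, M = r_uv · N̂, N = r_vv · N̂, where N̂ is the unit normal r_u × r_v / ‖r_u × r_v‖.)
L = 0;  M = 0;  N = 3*sqrt(2)/4

Compute the unit normal N̂(u, v) = (-sqrt(2)*u*cos(v)/(2*Abs(u)), -sqrt(2)*u*sin(v)/(2*Abs(u)), sqrt(2)*u/(2*Abs(u))), and the second partials r_uu, r_uv, r_vv. Take dot products:
  L(u, v) = r_uu · N̂ = 0,
  M(u, v) = r_uv · N̂ = 0,
  N(u, v) = r_vv · N̂ = sqrt(2)*u^2/(2*Abs(u)).
Evaluating at (u, v) = (3/2, -pi/2):
  L = 0, M = 0, N = 3*sqrt(2)/4.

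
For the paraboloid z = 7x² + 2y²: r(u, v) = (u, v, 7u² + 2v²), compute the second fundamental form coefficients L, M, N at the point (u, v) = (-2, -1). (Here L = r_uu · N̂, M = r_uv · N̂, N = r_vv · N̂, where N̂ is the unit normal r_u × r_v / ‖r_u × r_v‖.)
L = 14*sqrt(89)/267;  M = 0;  N = 4*sqrt(89)/267

Compute the unit normal N̂(u, v) = (-14*u/sqrt(196*u^2 + 16*v^2 + 1), -4*v/sqrt(196*u^2 + 16*v^2 + 1), 1/sqrt(196*u^2 + 16*v^2 + 1)), and the second partials r_uu, r_uv, r_vv. Take dot products:
  L(u, v) = r_uu · N̂ = 14/sqrt(196*u^2 + 16*v^2 + 1),
  M(u, v) = r_uv · N̂ = 0,
  N(u, v) = r_vv · N̂ = 4/sqrt(196*u^2 + 16*v^2 + 1).
Evaluating at (u, v) = (-2, -1):
  L = 14*sqrt(89)/267, M = 0, N = 4*sqrt(89)/267.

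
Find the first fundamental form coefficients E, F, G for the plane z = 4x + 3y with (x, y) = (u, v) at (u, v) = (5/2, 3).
E = 17;  F = 12;  G = 10

Partials: r_u = (1, 0, 4), r_v = (0, 1, 3). As functions of (u, v):
  E = r_u · r_u = 17,
  F = r_u · r_v = 12,
  G = r_v · r_v = 10.
Evaluating at (u, v) = (5/2, 3): E = 17, F = 12, G = 10.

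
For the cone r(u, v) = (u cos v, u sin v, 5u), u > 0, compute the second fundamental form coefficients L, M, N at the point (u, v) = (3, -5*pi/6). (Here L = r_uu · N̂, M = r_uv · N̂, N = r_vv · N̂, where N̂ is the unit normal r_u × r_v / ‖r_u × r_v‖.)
L = 0;  M = 0;  N = 15*sqrt(26)/26

Compute the unit normal N̂(u, v) = (-5*sqrt(26)*u*cos(v)/(26*Abs(u)), -5*sqrt(26)*u*sin(v)/(26*Abs(u)), sqrt(26)*u/(26*Abs(u))), and the second partials r_uu, r_uv, r_vv. Take dot products:
  L(u, v) = r_uu · N̂ = 0,
  M(u, v) = r_uv · N̂ = 0,
  N(u, v) = r_vv · N̂ = 5*sqrt(26)*u^2/(26*Abs(u)).
Evaluating at (u, v) = (3, -5*pi/6):
  L = 0, M = 0, N = 15*sqrt(26)/26.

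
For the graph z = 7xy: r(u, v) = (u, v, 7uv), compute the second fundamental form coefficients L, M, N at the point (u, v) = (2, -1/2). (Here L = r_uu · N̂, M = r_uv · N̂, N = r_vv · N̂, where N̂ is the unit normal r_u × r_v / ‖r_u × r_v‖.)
L = 0;  M = 14*sqrt(93)/279;  N = 0

Compute the unit normal N̂(u, v) = (-7*v/sqrt(49*u^2 + 49*v^2 + 1), -7*u/sqrt(49*u^2 + 49*v^2 + 1), 1/sqrt(49*u^2 + 49*v^2 + 1)), and the second partials r_uu, r_uv, r_vv. Take dot products:
  L(u, v) = r_uu · N̂ = 0,
  M(u, v) = r_uv · N̂ = 7/sqrt(49*u^2 + 49*v^2 + 1),
  N(u, v) = r_vv · N̂ = 0.
Evaluating at (u, v) = (2, -1/2):
  L = 0, M = 14*sqrt(93)/279, N = 0.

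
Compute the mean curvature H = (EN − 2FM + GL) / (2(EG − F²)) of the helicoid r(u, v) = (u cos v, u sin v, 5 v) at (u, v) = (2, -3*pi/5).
H = 0

With E = 1, F = 0, G = u^2 + 25, L = 0, M = -5/sqrt(u^2 + 25), N = 0, assemble
  H = (EN − 2FM + GL) / (2(EG − F²)) = 0.
At (u, v) = (2, -3*pi/5): H = 0.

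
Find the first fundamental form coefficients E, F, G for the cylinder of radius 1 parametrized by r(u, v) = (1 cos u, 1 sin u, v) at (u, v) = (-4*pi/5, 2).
E = 1;  F = 0;  G = 1

Partials: r_u = (-sin(u), cos(u), 0), r_v = (0, 0, 1). As functions of (u, v):
  E = r_u · r_u = 1,
  F = r_u · r_v = 0,
  G = r_v · r_v = 1.
Evaluating at (u, v) = (-4*pi/5, 2): E = 1, F = 0, G = 1.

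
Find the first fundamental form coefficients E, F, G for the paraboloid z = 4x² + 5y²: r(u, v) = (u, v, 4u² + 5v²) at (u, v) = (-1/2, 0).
E = 17;  F = 0;  G = 1

Partials: r_u = (1, 0, 8*u), r_v = (0, 1, 10*v). As functions of (u, v):
  E = r_u · r_u = 64*u^2 + 1,
  F = r_u · r_v = 80*u*v,
  G = r_v · r_v = 100*v^2 + 1.
Evaluating at (u, v) = (-1/2, 0): E = 17, F = 0, G = 1.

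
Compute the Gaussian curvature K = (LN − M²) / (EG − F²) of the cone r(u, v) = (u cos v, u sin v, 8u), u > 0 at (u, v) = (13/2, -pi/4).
K = 0

Coefficients of the first fundamental form: E = 65, F = 0, G = u^2.
Coefficients of the second fundamental form: L = 0, M = 0, N = 8*sqrt(65)*u^2/(65*Abs(u)).
Assemble K = (LN − M²)/(EG − F²) = 0. At (u, v) = (13/2, -pi/4): K = 0.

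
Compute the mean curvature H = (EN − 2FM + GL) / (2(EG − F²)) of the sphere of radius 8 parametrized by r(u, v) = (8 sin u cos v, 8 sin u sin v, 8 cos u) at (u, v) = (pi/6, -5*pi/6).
H = -1/8

With E = 64, F = 0, G = 64*sin(u)^2, L = -8*sin(u)/Abs(sin(u)), M = 0, N = -8*sin(u)^3/Abs(sin(u)), assemble
  H = (EN − 2FM + GL) / (2(EG − F²)) = -sin(u)/(8*Abs(sin(u))).
At (u, v) = (pi/6, -5*pi/6): H = -1/8.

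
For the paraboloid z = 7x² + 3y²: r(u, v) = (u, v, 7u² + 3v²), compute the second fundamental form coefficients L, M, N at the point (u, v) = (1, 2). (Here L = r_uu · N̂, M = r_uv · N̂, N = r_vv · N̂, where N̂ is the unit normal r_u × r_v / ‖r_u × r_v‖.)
L = 14*sqrt(341)/341;  M = 0;  N = 6*sqrt(341)/341

Compute the unit normal N̂(u, v) = (-14*u/sqrt(196*u^2 + 36*v^2 + 1), -6*v/sqrt(196*u^2 + 36*v^2 + 1), 1/sqrt(196*u^2 + 36*v^2 + 1)), and the second partials r_uu, r_uv, r_vv. Take dot products:
  L(u, v) = r_uu · N̂ = 14/sqrt(196*u^2 + 36*v^2 + 1),
  M(u, v) = r_uv · N̂ = 0,
  N(u, v) = r_vv · N̂ = 6/sqrt(196*u^2 + 36*v^2 + 1).
Evaluating at (u, v) = (1, 2):
  L = 14*sqrt(341)/341, M = 0, N = 6*sqrt(341)/341.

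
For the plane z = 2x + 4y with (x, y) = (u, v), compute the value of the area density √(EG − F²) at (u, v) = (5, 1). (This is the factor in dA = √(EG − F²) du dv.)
√(EG − F²)|_{(5, 1)} = sqrt(21)

E = 5, F = 8, G = 17, so EG − F² = 21. Taking the positive square root: √(EG − F²) = sqrt(21). At (u, v) = (5, 1): sqrt(21).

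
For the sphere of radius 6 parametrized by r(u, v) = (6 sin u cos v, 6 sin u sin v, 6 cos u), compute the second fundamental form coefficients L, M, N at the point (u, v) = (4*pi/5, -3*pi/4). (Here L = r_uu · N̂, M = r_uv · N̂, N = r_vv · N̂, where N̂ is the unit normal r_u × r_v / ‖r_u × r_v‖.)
L = -6;  M = 0;  N = -15/4 + 3*sqrt(5)/4

Compute the unit normal N̂(u, v) = (sin(u)^2*cos(v)/Abs(sin(u)), sin(u)^2*sin(v)/Abs(sin(u)), sin(2*u)/(2*Abs(sin(u)))), and the second partials r_uu, r_uv, r_vv. Take dot products:
  L(u, v) = r_uu · N̂ = -6*sin(u)/Abs(sin(u)),
  M(u, v) = r_uv · N̂ = 0,
  N(u, v) = r_vv · N̂ = -6*sin(u)^3/Abs(sin(u)).
Evaluating at (u, v) = (4*pi/5, -3*pi/4):
  L = -6, M = 0, N = -15/4 + 3*sqrt(5)/4.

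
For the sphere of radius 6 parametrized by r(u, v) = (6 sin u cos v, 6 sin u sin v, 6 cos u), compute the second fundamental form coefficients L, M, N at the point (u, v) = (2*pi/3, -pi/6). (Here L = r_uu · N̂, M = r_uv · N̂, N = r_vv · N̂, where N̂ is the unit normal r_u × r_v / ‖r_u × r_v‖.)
L = -6;  M = 0;  N = -9/2

Compute the unit normal N̂(u, v) = (sin(u)^2*cos(v)/Abs(sin(u)), sin(u)^2*sin(v)/Abs(sin(u)), sin(2*u)/(2*Abs(sin(u)))), and the second partials r_uu, r_uv, r_vv. Take dot products:
  L(u, v) = r_uu · N̂ = -6*sin(u)/Abs(sin(u)),
  M(u, v) = r_uv · N̂ = 0,
  N(u, v) = r_vv · N̂ = -6*sin(u)^3/Abs(sin(u)).
Evaluating at (u, v) = (2*pi/3, -pi/6):
  L = -6, M = 0, N = -9/2.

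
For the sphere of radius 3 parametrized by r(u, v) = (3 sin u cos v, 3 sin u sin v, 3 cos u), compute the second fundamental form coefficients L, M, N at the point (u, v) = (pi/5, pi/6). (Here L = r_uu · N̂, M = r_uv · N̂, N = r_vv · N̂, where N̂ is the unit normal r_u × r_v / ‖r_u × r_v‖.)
L = -3;  M = 0;  N = -15/8 + 3*sqrt(5)/8

Compute the unit normal N̂(u, v) = (sin(u)^2*cos(v)/Abs(sin(u)), sin(u)^2*sin(v)/Abs(sin(u)), sin(2*u)/(2*Abs(sin(u)))), and the second partials r_uu, r_uv, r_vv. Take dot products:
  L(u, v) = r_uu · N̂ = -3*sin(u)/Abs(sin(u)),
  M(u, v) = r_uv · N̂ = 0,
  N(u, v) = r_vv · N̂ = -3*sin(u)^3/Abs(sin(u)).
Evaluating at (u, v) = (pi/5, pi/6):
  L = -3, M = 0, N = -15/8 + 3*sqrt(5)/8.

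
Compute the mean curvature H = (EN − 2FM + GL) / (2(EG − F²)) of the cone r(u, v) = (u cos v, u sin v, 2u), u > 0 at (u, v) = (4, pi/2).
H = sqrt(5)/20

With E = 5, F = 0, G = u^2, L = 0, M = 0, N = 2*sqrt(5)*u^2/(5*Abs(u)), assemble
  H = (EN − 2FM + GL) / (2(EG − F²)) = sqrt(5)/(5*Abs(u)).
At (u, v) = (4, pi/2): H = sqrt(5)/20.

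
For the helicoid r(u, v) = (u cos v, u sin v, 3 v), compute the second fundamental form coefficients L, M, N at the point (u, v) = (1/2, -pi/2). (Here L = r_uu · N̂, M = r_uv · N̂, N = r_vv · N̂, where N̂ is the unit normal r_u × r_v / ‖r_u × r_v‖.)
L = 0;  M = -6*sqrt(37)/37;  N = 0

Compute the unit normal N̂(u, v) = (3*sin(v)/sqrt(u^2 + 9), -3*cos(v)/sqrt(u^2 + 9), u/sqrt(u^2 + 9)), and the second partials r_uu, r_uv, r_vv. Take dot products:
  L(u, v) = r_uu · N̂ = 0,
  M(u, v) = r_uv · N̂ = -3/sqrt(u^2 + 9),
  N(u, v) = r_vv · N̂ = 0.
Evaluating at (u, v) = (1/2, -pi/2):
  L = 0, M = -6*sqrt(37)/37, N = 0.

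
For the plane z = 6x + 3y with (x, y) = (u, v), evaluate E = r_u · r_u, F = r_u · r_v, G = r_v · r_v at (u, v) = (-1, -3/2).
E = 37;  F = 18;  G = 10

Partials: r_u = (1, 0, 6), r_v = (0, 1, 3). As functions of (u, v):
  E = r_u · r_u = 37,
  F = r_u · r_v = 18,
  G = r_v · r_v = 10.
Evaluating at (u, v) = (-1, -3/2): E = 37, F = 18, G = 10.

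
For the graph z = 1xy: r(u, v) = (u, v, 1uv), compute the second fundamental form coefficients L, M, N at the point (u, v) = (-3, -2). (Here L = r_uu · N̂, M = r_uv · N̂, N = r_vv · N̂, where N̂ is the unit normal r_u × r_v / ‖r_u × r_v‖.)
L = 0;  M = sqrt(14)/14;  N = 0

Compute the unit normal N̂(u, v) = (-v/sqrt(u^2 + v^2 + 1), -u/sqrt(u^2 + v^2 + 1), 1/sqrt(u^2 + v^2 + 1)), and the second partials r_uu, r_uv, r_vv. Take dot products:
  L(u, v) = r_uu · N̂ = 0,
  M(u, v) = r_uv · N̂ = 1/sqrt(u^2 + v^2 + 1),
  N(u, v) = r_vv · N̂ = 0.
Evaluating at (u, v) = (-3, -2):
  L = 0, M = sqrt(14)/14, N = 0.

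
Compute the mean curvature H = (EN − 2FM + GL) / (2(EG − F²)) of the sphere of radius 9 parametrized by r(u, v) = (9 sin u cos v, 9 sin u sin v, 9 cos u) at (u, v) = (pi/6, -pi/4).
H = -1/9

With E = 81, F = 0, G = 81*sin(u)^2, L = -9*sin(u)/Abs(sin(u)), M = 0, N = -9*sin(u)^3/Abs(sin(u)), assemble
  H = (EN − 2FM + GL) / (2(EG − F²)) = -sin(u)/(9*Abs(sin(u))).
At (u, v) = (pi/6, -pi/4): H = -1/9.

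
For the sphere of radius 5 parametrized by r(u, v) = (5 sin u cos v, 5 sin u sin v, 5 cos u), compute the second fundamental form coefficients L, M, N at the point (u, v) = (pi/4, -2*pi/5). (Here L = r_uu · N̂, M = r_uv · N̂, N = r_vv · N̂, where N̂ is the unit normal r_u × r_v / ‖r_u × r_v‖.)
L = -5;  M = 0;  N = -5/2

Compute the unit normal N̂(u, v) = (sin(u)^2*cos(v)/Abs(sin(u)), sin(u)^2*sin(v)/Abs(sin(u)), sin(2*u)/(2*Abs(sin(u)))), and the second partials r_uu, r_uv, r_vv. Take dot products:
  L(u, v) = r_uu · N̂ = -5*sin(u)/Abs(sin(u)),
  M(u, v) = r_uv · N̂ = 0,
  N(u, v) = r_vv · N̂ = -5*sin(u)^3/Abs(sin(u)).
Evaluating at (u, v) = (pi/4, -2*pi/5):
  L = -5, M = 0, N = -5/2.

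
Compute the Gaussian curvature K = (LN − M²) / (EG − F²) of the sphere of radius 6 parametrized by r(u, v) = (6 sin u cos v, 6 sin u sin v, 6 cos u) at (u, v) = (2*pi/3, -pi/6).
K = 1/36

Coefficients of the first fundamental form: E = 36, F = 0, G = 36*sin(u)^2.
Coefficients of the second fundamental form: L = -6*sin(u)/Abs(sin(u)), M = 0, N = -6*sin(u)^3/Abs(sin(u)).
Assemble K = (LN − M²)/(EG − F²) = 1/36. At (u, v) = (2*pi/3, -pi/6): K = 1/36.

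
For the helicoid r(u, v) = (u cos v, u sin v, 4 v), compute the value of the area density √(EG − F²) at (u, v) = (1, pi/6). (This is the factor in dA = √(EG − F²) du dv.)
√(EG − F²)|_{(1, pi/6)} = sqrt(17)

E = 1, F = 0, G = u^2 + 16, so EG − F² = u^2 + 16. Taking the positive square root: √(EG − F²) = sqrt(u^2 + 16). At (u, v) = (1, pi/6): sqrt(17).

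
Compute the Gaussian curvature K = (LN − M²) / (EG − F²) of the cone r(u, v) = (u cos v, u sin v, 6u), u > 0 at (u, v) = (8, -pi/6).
K = 0

Coefficients of the first fundamental form: E = 37, F = 0, G = u^2.
Coefficients of the second fundamental form: L = 0, M = 0, N = 6*sqrt(37)*u^2/(37*Abs(u)).
Assemble K = (LN − M²)/(EG − F²) = 0. At (u, v) = (8, -pi/6): K = 0.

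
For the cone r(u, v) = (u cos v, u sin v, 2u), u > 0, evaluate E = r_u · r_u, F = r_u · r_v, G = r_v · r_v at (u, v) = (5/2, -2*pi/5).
E = 5;  F = 0;  G = 25/4

Partials: r_u = (cos(v), sin(v), 2), r_v = (-u*sin(v), u*cos(v), 0). As functions of (u, v):
  E = r_u · r_u = 5,
  F = r_u · r_v = 0,
  G = r_v · r_v = u^2.
Evaluating at (u, v) = (5/2, -2*pi/5): E = 5, F = 0, G = 25/4.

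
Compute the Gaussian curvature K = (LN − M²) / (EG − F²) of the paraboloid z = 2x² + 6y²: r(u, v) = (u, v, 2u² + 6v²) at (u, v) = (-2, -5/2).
K = 48/931225

Coefficients of the first fundamental form: E = 16*u^2 + 1, F = 48*u*v, G = 144*v^2 + 1.
Coefficients of the second fundamental form: L = 4/sqrt(16*u^2 + 144*v^2 + 1), M = 0, N = 12/sqrt(16*u^2 + 144*v^2 + 1).
Assemble K = (LN − M²)/(EG − F²) = 48/(256*u^4 + 4608*u^2*v^2 + 32*u^2 + 20736*v^4 + 288*v^2 + 1). At (u, v) = (-2, -5/2): K = 48/931225.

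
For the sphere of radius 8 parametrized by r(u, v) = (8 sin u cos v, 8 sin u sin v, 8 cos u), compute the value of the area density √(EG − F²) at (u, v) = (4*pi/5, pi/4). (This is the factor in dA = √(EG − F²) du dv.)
√(EG − F²)|_{(4*pi/5, pi/4)} = 16*sqrt(10 - 2*sqrt(5))

E = 64, F = 0, G = 64*sin(u)^2, so EG − F² = 4096*sin(u)^2. Taking the positive square root: √(EG − F²) = 64*Abs(sin(u)). At (u, v) = (4*pi/5, pi/4): 16*sqrt(10 - 2*sqrt(5)).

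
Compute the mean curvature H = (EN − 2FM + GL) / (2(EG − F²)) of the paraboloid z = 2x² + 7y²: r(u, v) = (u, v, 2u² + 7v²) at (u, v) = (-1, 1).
H = 57*sqrt(213)/5041

With E = 16*u^2 + 1, F = 56*u*v, G = 196*v^2 + 1, L = 4/sqrt(16*u^2 + 196*v^2 + 1), M = 0, N = 14/sqrt(16*u^2 + 196*v^2 + 1), assemble
  H = (EN − 2FM + GL) / (2(EG − F²)) = (112*u^2 + 392*v^2 + 9)/(16*u^2 + 196*v^2 + 1)^(3/2).
At (u, v) = (-1, 1): H = 57*sqrt(213)/5041.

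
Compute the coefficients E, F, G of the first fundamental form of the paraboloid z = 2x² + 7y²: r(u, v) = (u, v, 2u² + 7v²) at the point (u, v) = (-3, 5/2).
E = 145;  F = -420;  G = 1226

Partials: r_u = (1, 0, 4*u), r_v = (0, 1, 14*v). As functions of (u, v):
  E = r_u · r_u = 16*u^2 + 1,
  F = r_u · r_v = 56*u*v,
  G = r_v · r_v = 196*v^2 + 1.
Evaluating at (u, v) = (-3, 5/2): E = 145, F = -420, G = 1226.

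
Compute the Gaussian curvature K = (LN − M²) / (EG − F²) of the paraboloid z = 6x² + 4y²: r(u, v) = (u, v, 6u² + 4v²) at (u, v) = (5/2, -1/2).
K = 96/840889

Coefficients of the first fundamental form: E = 144*u^2 + 1, F = 96*u*v, G = 64*v^2 + 1.
Coefficients of the second fundamental form: L = 12/sqrt(144*u^2 + 64*v^2 + 1), M = 0, N = 8/sqrt(144*u^2 + 64*v^2 + 1).
Assemble K = (LN − M²)/(EG − F²) = 96/(20736*u^4 + 18432*u^2*v^2 + 288*u^2 + 4096*v^4 + 128*v^2 + 1). At (u, v) = (5/2, -1/2): K = 96/840889.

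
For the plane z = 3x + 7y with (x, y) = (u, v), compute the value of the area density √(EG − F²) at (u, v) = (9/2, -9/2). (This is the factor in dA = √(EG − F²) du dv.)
√(EG − F²)|_{(9/2, -9/2)} = sqrt(59)

E = 10, F = 21, G = 50, so EG − F² = 59. Taking the positive square root: √(EG − F²) = sqrt(59). At (u, v) = (9/2, -9/2): sqrt(59).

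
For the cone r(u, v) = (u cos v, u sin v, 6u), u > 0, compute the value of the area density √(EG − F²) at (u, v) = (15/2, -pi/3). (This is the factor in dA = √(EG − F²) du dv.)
√(EG − F²)|_{(15/2, -pi/3)} = 15*sqrt(37)/2

E = 37, F = 0, G = u^2, so EG − F² = 37*u^2. Taking the positive square root: √(EG − F²) = sqrt(37)*Abs(u). At (u, v) = (15/2, -pi/3): 15*sqrt(37)/2.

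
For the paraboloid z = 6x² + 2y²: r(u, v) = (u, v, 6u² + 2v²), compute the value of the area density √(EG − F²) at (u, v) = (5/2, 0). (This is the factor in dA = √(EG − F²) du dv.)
√(EG − F²)|_{(5/2, 0)} = sqrt(901)

E = 144*u^2 + 1, F = 48*u*v, G = 16*v^2 + 1, so EG − F² = 144*u^2 + 16*v^2 + 1. Taking the positive square root: √(EG − F²) = sqrt(144*u^2 + 16*v^2 + 1). At (u, v) = (5/2, 0): sqrt(901).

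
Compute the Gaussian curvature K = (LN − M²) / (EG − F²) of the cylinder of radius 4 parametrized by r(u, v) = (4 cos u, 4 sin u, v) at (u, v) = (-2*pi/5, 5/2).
K = 0

Coefficients of the first fundamental form: E = 16, F = 0, G = 1.
Coefficients of the second fundamental form: L = -4, M = 0, N = 0.
Assemble K = (LN − M²)/(EG − F²) = 0. At (u, v) = (-2*pi/5, 5/2): K = 0.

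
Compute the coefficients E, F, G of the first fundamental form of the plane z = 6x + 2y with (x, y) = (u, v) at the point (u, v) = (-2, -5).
E = 37;  F = 12;  G = 5

Partials: r_u = (1, 0, 6), r_v = (0, 1, 2). As functions of (u, v):
  E = r_u · r_u = 37,
  F = r_u · r_v = 12,
  G = r_v · r_v = 5.
Evaluating at (u, v) = (-2, -5): E = 37, F = 12, G = 5.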